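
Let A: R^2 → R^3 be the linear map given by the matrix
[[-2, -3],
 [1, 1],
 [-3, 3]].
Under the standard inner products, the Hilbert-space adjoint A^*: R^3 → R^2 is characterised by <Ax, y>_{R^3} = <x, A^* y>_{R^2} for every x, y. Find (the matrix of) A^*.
A^* = A^T =
[[-2, 1, -3],
 [-3, 1, 3]]

For real matrices with standard dot products, the defining identity <Ax, y> = <x, A^* y> gives (Ax)^T y = x^T (A^*) y, i.e. x^T A^T y = x^T (A^*) y. Since this holds for all x, y, we must have A^* = A^T. Therefore
A^* =
[[-2, 1, -3],
 [-3, 1, 3]].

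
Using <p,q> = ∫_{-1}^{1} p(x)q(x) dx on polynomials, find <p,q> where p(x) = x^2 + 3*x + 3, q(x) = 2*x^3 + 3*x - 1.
<p,q> = 26/15

Expand the product: p(x)·q(x) = 2*x^5 + 6*x^4 + 9*x^3 + 8*x^2 + 6*x - 3.
∫_{-1}^{1} of each monomial x^k gives [2/(k+1) if k even, 0 if k odd]. Integrating term-by-term (or equivalently evaluating the antiderivative F(x) = x^6/3 + 6*x^5/5 + 9*x^4/4 + 8*x^3/3 + 3*x^2 - 3*x at the endpoints):
  F(1) − F(−1) = 129/20 − (283/60) = 26/15.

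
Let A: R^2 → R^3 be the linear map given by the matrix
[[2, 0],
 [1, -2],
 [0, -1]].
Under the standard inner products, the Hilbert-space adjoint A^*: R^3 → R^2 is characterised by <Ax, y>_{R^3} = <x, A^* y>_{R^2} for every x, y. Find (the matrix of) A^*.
A^* = A^T =
[[2, 1, 0],
 [0, -2, -1]]

For real matrices with standard dot products, the defining identity <Ax, y> = <x, A^* y> gives (Ax)^T y = x^T (A^*) y, i.e. x^T A^T y = x^T (A^*) y. Since this holds for all x, y, we must have A^* = A^T. Therefore
A^* =
[[2, 1, 0],
 [0, -2, -1]].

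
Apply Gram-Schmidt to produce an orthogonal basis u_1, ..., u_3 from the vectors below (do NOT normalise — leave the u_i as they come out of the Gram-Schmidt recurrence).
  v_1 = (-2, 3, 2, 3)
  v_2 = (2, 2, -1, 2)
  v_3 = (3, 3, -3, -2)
Orthogonal basis:
  u_1 = (-2, 3, 2, 3)
  u_2 = (32/13, 17/13, -19/13, 17/13)
  u_3 = (-70/151, 775/302, -100/151, -735/302)

Apply the Gram-Schmidt recurrence
  u_1 = v_1
  u_i = v_i − Σ_{j<i} ((v_i · u_j) / (u_j · u_j)) · u_j.

Step by step this gives:
  u_1 = (-2, 3, 2, 3)
  u_2 = (32/13, 17/13, -19/13, 17/13)
  u_3 = (-70/151, 775/302, -100/151, -735/302)

Orthogonality check:
  u_2 · u_1 = 0 (should be 0)
  u_3 · u_1 = 0 (should be 0)
  u_3 · u_2 = 0 (should be 0)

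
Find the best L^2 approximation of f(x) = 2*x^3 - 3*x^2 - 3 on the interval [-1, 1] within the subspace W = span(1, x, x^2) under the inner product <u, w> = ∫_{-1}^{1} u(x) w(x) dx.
g(x) = -3*x^2 + 6*x/5 - 3

The best approximation g ∈ W is the orthogonal projection of f onto W. Writing g = a_0 + a_1 x + a_2 x^2, the coefficients solve the normal equations G · a = b where
  G_{ij} = <φ_i, φ_j> and b_i = <f, φ_i>, with φ_0 = 1, φ_1 = x, φ_2 = x^2.
G =
  [2, 0, 2/3]
  [0, 2/3, 0]
  [2/3, 0, 2/5],
b = (-8, 4/5, -16/5).
Solving gives a_0 = -3, a_1 = 6/5, a_2 = -3, so
  g(x) = -3*x^2 + 6*x/5 - 3.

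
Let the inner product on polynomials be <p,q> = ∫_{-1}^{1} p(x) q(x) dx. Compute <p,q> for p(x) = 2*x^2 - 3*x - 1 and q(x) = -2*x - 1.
<p,q> = 14/3

Expand the product: p(x)·q(x) = -4*x^3 + 4*x^2 + 5*x + 1.
∫_{-1}^{1} of each monomial x^k gives [2/(k+1) if k even, 0 if k odd]. Integrating term-by-term (or equivalently evaluating the antiderivative F(x) = -x^4 + 4*x^3/3 + 5*x^2/2 + x at the endpoints):
  F(1) − F(−1) = 23/6 − (-5/6) = 14/3.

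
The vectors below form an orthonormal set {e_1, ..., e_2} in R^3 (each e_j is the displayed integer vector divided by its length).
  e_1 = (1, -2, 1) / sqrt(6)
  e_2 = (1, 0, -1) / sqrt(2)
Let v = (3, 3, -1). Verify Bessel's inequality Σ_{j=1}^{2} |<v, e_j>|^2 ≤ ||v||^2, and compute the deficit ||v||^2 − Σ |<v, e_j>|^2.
Σ |<v, e_j>|^2 = 32/3; ||v||^2 = 19; deficit = 25/3

Write each e_j = u_j / sqrt(<u_j, u_j>) where u_j is the displayed integer vector. Then <v, e_j> = <v, u_j> / sqrt(<u_j, u_j>), so |<v, e_j>|^2 = <v, u_j>^2 / <u_j, u_j>.
Coefficients: <v, e_1> = -4/sqrt(6), <v, e_2> = 4/sqrt(2).
Square and sum: Σ |<v, e_j>|^2 = 32/3.
Compute ||v||^2 = v·v = 19.
Deficit = 19 − 32/3 = 25/3 ≥ 0, confirming Bessel's inequality. (The deficit equals ||v − Σ <v,e_j> e_j||^2, the squared distance from v to span{e_j}.)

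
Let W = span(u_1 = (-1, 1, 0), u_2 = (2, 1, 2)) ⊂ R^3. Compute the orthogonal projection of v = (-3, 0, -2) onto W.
proj_W(v) = (-3, 0, -2)

Set up U = [u_1 | ... | u_2] ∈ R^(3×2). The projector onto W = col(U) is P = U (U^T U)^(-1) U^T.
Compute U^T U =
  [2, -1]
  [-1, 9],
and U^T v = (3, -10).
Solve U^T U · c = U^T v for the coefficients: c = (1, -1). The projection is proj_W(v) = U c.
Check: (v - proj_W(v)) · u_1 = 0  (should be 0).
Check: (v - proj_W(v)) · u_2 = 0  (should be 0).
Result: proj_W(v) = (-3, 0, -2).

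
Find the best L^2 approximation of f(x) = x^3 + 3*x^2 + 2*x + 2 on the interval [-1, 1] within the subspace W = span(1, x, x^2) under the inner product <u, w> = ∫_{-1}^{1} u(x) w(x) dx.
g(x) = 3*x^2 + 13*x/5 + 2

The best approximation g ∈ W is the orthogonal projection of f onto W. Writing g = a_0 + a_1 x + a_2 x^2, the coefficients solve the normal equations G · a = b where
  G_{ij} = <φ_i, φ_j> and b_i = <f, φ_i>, with φ_0 = 1, φ_1 = x, φ_2 = x^2.
G =
  [2, 0, 2/3]
  [0, 2/3, 0]
  [2/3, 0, 2/5],
b = (6, 26/15, 38/15).
Solving gives a_0 = 2, a_1 = 13/5, a_2 = 3, so
  g(x) = 3*x^2 + 13*x/5 + 2.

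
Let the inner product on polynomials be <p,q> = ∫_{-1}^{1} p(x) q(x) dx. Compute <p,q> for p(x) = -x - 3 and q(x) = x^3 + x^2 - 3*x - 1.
<p,q> = 28/5

Expand the product: p(x)·q(x) = -x^4 - 4*x^3 + 10*x + 3.
∫_{-1}^{1} of each monomial x^k gives [2/(k+1) if k even, 0 if k odd]. Integrating term-by-term (or equivalently evaluating the antiderivative F(x) = -x^5/5 - x^4 + 5*x^2 + 3*x at the endpoints):
  F(1) − F(−1) = 34/5 − (6/5) = 28/5.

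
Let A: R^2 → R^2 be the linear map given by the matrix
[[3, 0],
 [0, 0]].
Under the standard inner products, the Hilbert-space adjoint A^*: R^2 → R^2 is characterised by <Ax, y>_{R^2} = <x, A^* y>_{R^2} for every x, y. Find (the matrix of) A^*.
A^* = A^T =
[[3, 0],
 [0, 0]]

For real matrices with standard dot products, the defining identity <Ax, y> = <x, A^* y> gives (Ax)^T y = x^T (A^*) y, i.e. x^T A^T y = x^T (A^*) y. Since this holds for all x, y, we must have A^* = A^T. Therefore
A^* =
[[3, 0],
 [0, 0]].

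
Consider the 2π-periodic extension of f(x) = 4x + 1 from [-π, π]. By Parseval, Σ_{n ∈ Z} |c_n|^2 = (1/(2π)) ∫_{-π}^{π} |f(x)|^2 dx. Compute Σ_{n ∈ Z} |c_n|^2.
Σ |c_n|^2 = 16π^2/3 + 1

Expand and integrate term by term over [-π, π]:
  ∫ (4x)^2 dx = 16·(2π^3/3); ∫ 2·4·(1)·x dx = 0 (odd integrand); ∫ 1^2 dx = 1·2π.
So (1/(2π)) ∫_{-π}^{π} (4x + 1)^2 dx = 16π^2/3 + 1 = 16π^2/3 + 1.
Parseval ⇒ Σ |c_n|^2 = 16π^2/3 + 1.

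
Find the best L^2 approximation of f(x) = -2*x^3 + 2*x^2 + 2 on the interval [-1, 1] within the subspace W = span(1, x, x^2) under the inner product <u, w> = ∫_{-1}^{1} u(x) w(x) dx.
g(x) = 2*x^2 - 6*x/5 + 2

The best approximation g ∈ W is the orthogonal projection of f onto W. Writing g = a_0 + a_1 x + a_2 x^2, the coefficients solve the normal equations G · a = b where
  G_{ij} = <φ_i, φ_j> and b_i = <f, φ_i>, with φ_0 = 1, φ_1 = x, φ_2 = x^2.
G =
  [2, 0, 2/3]
  [0, 2/3, 0]
  [2/3, 0, 2/5],
b = (16/3, -4/5, 32/15).
Solving gives a_0 = 2, a_1 = -6/5, a_2 = 2, so
  g(x) = 2*x^2 - 6*x/5 + 2.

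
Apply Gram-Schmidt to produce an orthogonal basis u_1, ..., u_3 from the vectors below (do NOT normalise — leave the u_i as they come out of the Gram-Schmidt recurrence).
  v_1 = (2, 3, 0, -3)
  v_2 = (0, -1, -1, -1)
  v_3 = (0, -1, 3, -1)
Orthogonal basis:
  u_1 = (2, 3, 0, -3)
  u_2 = (0, -1, -1, -1)
  u_3 = (0, -4/3, 8/3, -4/3)

Apply the Gram-Schmidt recurrence
  u_1 = v_1
  u_i = v_i − Σ_{j<i} ((v_i · u_j) / (u_j · u_j)) · u_j.

Step by step this gives:
  u_1 = (2, 3, 0, -3)
  u_2 = (0, -1, -1, -1)
  u_3 = (0, -4/3, 8/3, -4/3)

Orthogonality check:
  u_2 · u_1 = 0 (should be 0)
  u_3 · u_1 = 0 (should be 0)
  u_3 · u_2 = 0 (should be 0)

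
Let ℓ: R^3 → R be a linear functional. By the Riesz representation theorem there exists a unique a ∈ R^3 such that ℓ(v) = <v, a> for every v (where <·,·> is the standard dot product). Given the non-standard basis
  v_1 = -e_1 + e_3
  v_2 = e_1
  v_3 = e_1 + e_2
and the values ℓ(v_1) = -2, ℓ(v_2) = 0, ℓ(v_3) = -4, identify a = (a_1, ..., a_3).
a = (0, -4, -2)

Write a = (a_1, ..., a_3) in the standard basis. For each basis vector v_i, ℓ(v_i) = <v_i, a> is a linear equation in the a_j's. Collect the n equations into a matrix system V a = ℓ, where row i of V is v_i (expressed in the standard basis). Since V is invertible (lower-triangular with 1s on the diagonal, up to permutation), solve by back-substitution:
  V =
[[-1, 0, 1],
 [1, 0, 0],
 [1, 1, 0]]
  V a = (-2, 0, -4)
Solving gives a = (0, -4, -2).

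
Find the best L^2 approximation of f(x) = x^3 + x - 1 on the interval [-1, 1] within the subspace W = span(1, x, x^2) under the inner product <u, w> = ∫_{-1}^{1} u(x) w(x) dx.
g(x) = 8*x/5 - 1

The best approximation g ∈ W is the orthogonal projection of f onto W. Writing g = a_0 + a_1 x + a_2 x^2, the coefficients solve the normal equations G · a = b where
  G_{ij} = <φ_i, φ_j> and b_i = <f, φ_i>, with φ_0 = 1, φ_1 = x, φ_2 = x^2.
G =
  [2, 0, 2/3]
  [0, 2/3, 0]
  [2/3, 0, 2/5],
b = (-2, 16/15, -2/3).
Solving gives a_0 = -1, a_1 = 8/5, a_2 = 0, so
  g(x) = 8*x/5 - 1.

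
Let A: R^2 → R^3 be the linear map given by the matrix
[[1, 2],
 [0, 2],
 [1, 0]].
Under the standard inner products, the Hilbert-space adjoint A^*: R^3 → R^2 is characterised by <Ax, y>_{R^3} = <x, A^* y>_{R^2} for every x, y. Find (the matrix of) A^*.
A^* = A^T =
[[1, 0, 1],
 [2, 2, 0]]

For real matrices with standard dot products, the defining identity <Ax, y> = <x, A^* y> gives (Ax)^T y = x^T (A^*) y, i.e. x^T A^T y = x^T (A^*) y. Since this holds for all x, y, we must have A^* = A^T. Therefore
A^* =
[[1, 0, 1],
 [2, 2, 0]].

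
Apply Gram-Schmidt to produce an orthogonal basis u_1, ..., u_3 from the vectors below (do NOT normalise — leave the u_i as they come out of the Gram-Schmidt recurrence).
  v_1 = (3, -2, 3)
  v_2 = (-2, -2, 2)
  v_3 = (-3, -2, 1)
Orthogonal basis:
  u_1 = (3, -2, 3)
  u_2 = (-28/11, -18/11, 16/11)
  u_3 = (2/31, -12/31, -10/31)

Apply the Gram-Schmidt recurrence
  u_1 = v_1
  u_i = v_i − Σ_{j<i} ((v_i · u_j) / (u_j · u_j)) · u_j.

Step by step this gives:
  u_1 = (3, -2, 3)
  u_2 = (-28/11, -18/11, 16/11)
  u_3 = (2/31, -12/31, -10/31)

Orthogonality check:
  u_2 · u_1 = 0 (should be 0)
  u_3 · u_1 = 0 (should be 0)
  u_3 · u_2 = 0 (should be 0)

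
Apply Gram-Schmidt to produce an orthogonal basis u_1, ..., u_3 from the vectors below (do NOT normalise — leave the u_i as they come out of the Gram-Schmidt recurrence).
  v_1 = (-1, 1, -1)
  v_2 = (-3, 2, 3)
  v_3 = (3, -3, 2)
Orthogonal basis:
  u_1 = (-1, 1, -1)
  u_2 = (-7/3, 4/3, 11/3)
  u_3 = (-5/62, -3/31, -1/62)

Apply the Gram-Schmidt recurrence
  u_1 = v_1
  u_i = v_i − Σ_{j<i} ((v_i · u_j) / (u_j · u_j)) · u_j.

Step by step this gives:
  u_1 = (-1, 1, -1)
  u_2 = (-7/3, 4/3, 11/3)
  u_3 = (-5/62, -3/31, -1/62)

Orthogonality check:
  u_2 · u_1 = 0 (should be 0)
  u_3 · u_1 = 0 (should be 0)
  u_3 · u_2 = 0 (should be 0)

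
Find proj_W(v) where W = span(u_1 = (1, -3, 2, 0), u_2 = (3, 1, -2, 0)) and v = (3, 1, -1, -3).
proj_W(v) = (25/9, 5/9, -14/9, 0)

Set up U = [u_1 | ... | u_2] ∈ R^(4×2). The projector onto W = col(U) is P = U (U^T U)^(-1) U^T.
Compute U^T U =
  [14, -4]
  [-4, 14],
and U^T v = (-2, 12).
Solve U^T U · c = U^T v for the coefficients: c = (1/9, 8/9). The projection is proj_W(v) = U c.
Check: (v - proj_W(v)) · u_1 = 0  (should be 0).
Check: (v - proj_W(v)) · u_2 = 0  (should be 0).
Result: proj_W(v) = (25/9, 5/9, -14/9, 0).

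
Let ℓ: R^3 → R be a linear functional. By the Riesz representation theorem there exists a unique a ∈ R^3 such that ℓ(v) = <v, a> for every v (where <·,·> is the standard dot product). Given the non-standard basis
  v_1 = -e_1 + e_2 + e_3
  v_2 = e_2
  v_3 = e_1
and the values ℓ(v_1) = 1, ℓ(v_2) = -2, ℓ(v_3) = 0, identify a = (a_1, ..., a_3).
a = (0, -2, 3)

Write a = (a_1, ..., a_3) in the standard basis. For each basis vector v_i, ℓ(v_i) = <v_i, a> is a linear equation in the a_j's. Collect the n equations into a matrix system V a = ℓ, where row i of V is v_i (expressed in the standard basis). Since V is invertible (lower-triangular with 1s on the diagonal, up to permutation), solve by back-substitution:
  V =
[[-1, 1, 1],
 [0, 1, 0],
 [1, 0, 0]]
  V a = (1, -2, 0)
Solving gives a = (0, -2, 3).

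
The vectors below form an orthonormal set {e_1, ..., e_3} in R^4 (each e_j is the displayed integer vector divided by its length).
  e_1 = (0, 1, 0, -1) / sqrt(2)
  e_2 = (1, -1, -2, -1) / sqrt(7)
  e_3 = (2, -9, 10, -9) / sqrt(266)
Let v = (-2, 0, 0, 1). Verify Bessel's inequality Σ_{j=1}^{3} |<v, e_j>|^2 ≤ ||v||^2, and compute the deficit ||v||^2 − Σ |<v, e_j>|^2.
Σ |<v, e_j>|^2 = 46/19; ||v||^2 = 5; deficit = 49/19

Write each e_j = u_j / sqrt(<u_j, u_j>) where u_j is the displayed integer vector. Then <v, e_j> = <v, u_j> / sqrt(<u_j, u_j>), so |<v, e_j>|^2 = <v, u_j>^2 / <u_j, u_j>.
Coefficients: <v, e_1> = -1/sqrt(2), <v, e_2> = -3/sqrt(7), <v, e_3> = -13/sqrt(266).
Square and sum: Σ |<v, e_j>|^2 = 46/19.
Compute ||v||^2 = v·v = 5.
Deficit = 5 − 46/19 = 49/19 ≥ 0, confirming Bessel's inequality. (The deficit equals ||v − Σ <v,e_j> e_j||^2, the squared distance from v to span{e_j}.)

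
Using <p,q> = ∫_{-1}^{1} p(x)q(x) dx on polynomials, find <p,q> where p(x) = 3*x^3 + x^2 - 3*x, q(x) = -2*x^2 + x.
<p,q> = -8/5

Expand the product: p(x)·q(x) = -6*x^5 + x^4 + 7*x^3 - 3*x^2.
∫_{-1}^{1} of each monomial x^k gives [2/(k+1) if k even, 0 if k odd]. Integrating term-by-term (or equivalently evaluating the antiderivative F(x) = -x^6 + x^5/5 + 7*x^4/4 - x^3 at the endpoints):
  F(1) − F(−1) = -1/20 − (31/20) = -8/5.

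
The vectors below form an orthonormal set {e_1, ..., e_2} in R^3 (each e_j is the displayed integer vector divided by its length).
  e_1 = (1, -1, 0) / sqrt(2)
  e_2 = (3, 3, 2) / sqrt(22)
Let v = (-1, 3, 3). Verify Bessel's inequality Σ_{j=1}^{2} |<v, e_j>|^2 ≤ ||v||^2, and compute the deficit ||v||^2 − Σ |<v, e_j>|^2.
Σ |<v, e_j>|^2 = 160/11; ||v||^2 = 19; deficit = 49/11

Write each e_j = u_j / sqrt(<u_j, u_j>) where u_j is the displayed integer vector. Then <v, e_j> = <v, u_j> / sqrt(<u_j, u_j>), so |<v, e_j>|^2 = <v, u_j>^2 / <u_j, u_j>.
Coefficients: <v, e_1> = -4/sqrt(2), <v, e_2> = 12/sqrt(22).
Square and sum: Σ |<v, e_j>|^2 = 160/11.
Compute ||v||^2 = v·v = 19.
Deficit = 19 − 160/11 = 49/11 ≥ 0, confirming Bessel's inequality. (The deficit equals ||v − Σ <v,e_j> e_j||^2, the squared distance from v to span{e_j}.)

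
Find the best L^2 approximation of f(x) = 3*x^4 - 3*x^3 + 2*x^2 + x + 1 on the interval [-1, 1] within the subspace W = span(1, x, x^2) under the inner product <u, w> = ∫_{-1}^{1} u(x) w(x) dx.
g(x) = 32*x^2/7 - 4*x/5 + 26/35

The best approximation g ∈ W is the orthogonal projection of f onto W. Writing g = a_0 + a_1 x + a_2 x^2, the coefficients solve the normal equations G · a = b where
  G_{ij} = <φ_i, φ_j> and b_i = <f, φ_i>, with φ_0 = 1, φ_1 = x, φ_2 = x^2.
G =
  [2, 0, 2/3]
  [0, 2/3, 0]
  [2/3, 0, 2/5],
b = (68/15, -8/15, 244/105).
Solving gives a_0 = 26/35, a_1 = -4/5, a_2 = 32/7, so
  g(x) = 32*x^2/7 - 4*x/5 + 26/35.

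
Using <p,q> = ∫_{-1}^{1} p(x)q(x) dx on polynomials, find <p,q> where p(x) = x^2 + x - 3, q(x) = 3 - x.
<p,q> = -50/3

Expand the product: p(x)·q(x) = -x^3 + 2*x^2 + 6*x - 9.
∫_{-1}^{1} of each monomial x^k gives [2/(k+1) if k even, 0 if k odd]. Integrating term-by-term (or equivalently evaluating the antiderivative F(x) = -x^4/4 + 2*x^3/3 + 3*x^2 - 9*x at the endpoints):
  F(1) − F(−1) = -67/12 − (133/12) = -50/3.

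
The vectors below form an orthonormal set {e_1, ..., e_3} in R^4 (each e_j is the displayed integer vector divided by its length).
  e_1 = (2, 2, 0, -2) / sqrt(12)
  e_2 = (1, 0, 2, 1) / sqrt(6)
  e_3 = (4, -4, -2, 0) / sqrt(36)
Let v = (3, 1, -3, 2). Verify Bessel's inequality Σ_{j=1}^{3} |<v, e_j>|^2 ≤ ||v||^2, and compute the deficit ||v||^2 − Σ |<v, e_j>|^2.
Σ |<v, e_j>|^2 = 125/18; ||v||^2 = 23; deficit = 289/18

Write each e_j = u_j / sqrt(<u_j, u_j>) where u_j is the displayed integer vector. Then <v, e_j> = <v, u_j> / sqrt(<u_j, u_j>), so |<v, e_j>|^2 = <v, u_j>^2 / <u_j, u_j>.
Coefficients: <v, e_1> = 4/sqrt(12), <v, e_2> = -1/sqrt(6), <v, e_3> = 14/sqrt(36).
Square and sum: Σ |<v, e_j>|^2 = 125/18.
Compute ||v||^2 = v·v = 23.
Deficit = 23 − 125/18 = 289/18 ≥ 0, confirming Bessel's inequality. (The deficit equals ||v − Σ <v,e_j> e_j||^2, the squared distance from v to span{e_j}.)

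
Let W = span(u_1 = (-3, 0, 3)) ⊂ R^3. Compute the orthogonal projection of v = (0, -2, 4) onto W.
proj_W(v) = (-2, 0, 2)

Set up U = [u_1 | ... | u_1] ∈ R^(3×1). The projector onto W = col(U) is P = U (U^T U)^(-1) U^T.
Compute U^T U =
  [18],
and U^T v = (12).
Solve U^T U · c = U^T v for the coefficients: c = (2/3). The projection is proj_W(v) = U c.
Check: (v - proj_W(v)) · u_1 = 0  (should be 0).
Result: proj_W(v) = (-2, 0, 2).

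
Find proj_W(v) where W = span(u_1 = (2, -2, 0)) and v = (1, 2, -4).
proj_W(v) = (-1/2, 1/2, 0)

Set up U = [u_1 | ... | u_1] ∈ R^(3×1). The projector onto W = col(U) is P = U (U^T U)^(-1) U^T.
Compute U^T U =
  [8],
and U^T v = (-2).
Solve U^T U · c = U^T v for the coefficients: c = (-1/4). The projection is proj_W(v) = U c.
Check: (v - proj_W(v)) · u_1 = 0  (should be 0).
Result: proj_W(v) = (-1/2, 1/2, 0).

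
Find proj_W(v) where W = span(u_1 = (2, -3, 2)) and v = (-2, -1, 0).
proj_W(v) = (-2/17, 3/17, -2/17)

Set up U = [u_1 | ... | u_1] ∈ R^(3×1). The projector onto W = col(U) is P = U (U^T U)^(-1) U^T.
Compute U^T U =
  [17],
and U^T v = (-1).
Solve U^T U · c = U^T v for the coefficients: c = (-1/17). The projection is proj_W(v) = U c.
Check: (v - proj_W(v)) · u_1 = 0  (should be 0).
Result: proj_W(v) = (-2/17, 3/17, -2/17).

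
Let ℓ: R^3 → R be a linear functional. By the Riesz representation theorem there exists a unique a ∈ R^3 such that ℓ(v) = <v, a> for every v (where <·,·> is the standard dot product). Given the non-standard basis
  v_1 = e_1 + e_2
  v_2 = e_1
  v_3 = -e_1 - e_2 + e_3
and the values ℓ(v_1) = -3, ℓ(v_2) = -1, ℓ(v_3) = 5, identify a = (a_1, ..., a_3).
a = (-1, -2, 2)

Write a = (a_1, ..., a_3) in the standard basis. For each basis vector v_i, ℓ(v_i) = <v_i, a> is a linear equation in the a_j's. Collect the n equations into a matrix system V a = ℓ, where row i of V is v_i (expressed in the standard basis). Since V is invertible (lower-triangular with 1s on the diagonal, up to permutation), solve by back-substitution:
  V =
[[1, 1, 0],
 [1, 0, 0],
 [-1, -1, 1]]
  V a = (-3, -1, 5)
Solving gives a = (-1, -2, 2).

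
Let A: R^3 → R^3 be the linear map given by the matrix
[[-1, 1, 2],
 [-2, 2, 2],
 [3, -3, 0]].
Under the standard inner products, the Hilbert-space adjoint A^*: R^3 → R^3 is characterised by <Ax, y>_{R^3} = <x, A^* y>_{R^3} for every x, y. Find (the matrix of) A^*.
A^* = A^T =
[[-1, -2, 3],
 [1, 2, -3],
 [2, 2, 0]]

For real matrices with standard dot products, the defining identity <Ax, y> = <x, A^* y> gives (Ax)^T y = x^T (A^*) y, i.e. x^T A^T y = x^T (A^*) y. Since this holds for all x, y, we must have A^* = A^T. Therefore
A^* =
[[-1, -2, 3],
 [1, 2, -3],
 [2, 2, 0]].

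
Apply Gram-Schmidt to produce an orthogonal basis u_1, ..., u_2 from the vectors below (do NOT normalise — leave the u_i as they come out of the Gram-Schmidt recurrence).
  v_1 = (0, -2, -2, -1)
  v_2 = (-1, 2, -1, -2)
Orthogonal basis:
  u_1 = (0, -2, -2, -1)
  u_2 = (-1, 2, -1, -2)

Apply the Gram-Schmidt recurrence
  u_1 = v_1
  u_i = v_i − Σ_{j<i} ((v_i · u_j) / (u_j · u_j)) · u_j.

Step by step this gives:
  u_1 = (0, -2, -2, -1)
  u_2 = (-1, 2, -1, -2)

Orthogonality check:
  u_2 · u_1 = 0 (should be 0)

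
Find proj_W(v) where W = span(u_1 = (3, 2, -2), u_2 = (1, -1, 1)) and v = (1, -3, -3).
proj_W(v) = (1, 0, 0)

Set up U = [u_1 | ... | u_2] ∈ R^(3×2). The projector onto W = col(U) is P = U (U^T U)^(-1) U^T.
Compute U^T U =
  [17, -1]
  [-1, 3],
and U^T v = (3, 1).
Solve U^T U · c = U^T v for the coefficients: c = (1/5, 2/5). The projection is proj_W(v) = U c.
Check: (v - proj_W(v)) · u_1 = 0  (should be 0).
Check: (v - proj_W(v)) · u_2 = 0  (should be 0).
Result: proj_W(v) = (1, 0, 0).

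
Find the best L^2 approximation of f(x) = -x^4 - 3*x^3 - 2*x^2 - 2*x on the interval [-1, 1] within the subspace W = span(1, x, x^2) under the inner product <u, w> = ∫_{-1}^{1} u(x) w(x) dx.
g(x) = -20*x^2/7 - 19*x/5 + 3/35

The best approximation g ∈ W is the orthogonal projection of f onto W. Writing g = a_0 + a_1 x + a_2 x^2, the coefficients solve the normal equations G · a = b where
  G_{ij} = <φ_i, φ_j> and b_i = <f, φ_i>, with φ_0 = 1, φ_1 = x, φ_2 = x^2.
G =
  [2, 0, 2/3]
  [0, 2/3, 0]
  [2/3, 0, 2/5],
b = (-26/15, -38/15, -38/35).
Solving gives a_0 = 3/35, a_1 = -19/5, a_2 = -20/7, so
  g(x) = -20*x^2/7 - 19*x/5 + 3/35.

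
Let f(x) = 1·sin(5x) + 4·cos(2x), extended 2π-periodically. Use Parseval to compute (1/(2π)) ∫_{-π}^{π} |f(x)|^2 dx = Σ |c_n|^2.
Σ |c_n|^2 = 17/2

Expand |f|^2 and use orthogonality of {sin(nx), cos(mx)} on [-π, π]:
  ∫_{-π}^{π} sin(nx)^2 dx = π, ∫ cos(mx)^2 dx = π, and cross terms integrate to 0.
So ∫_{-π}^{π} f(x)^2 dx = 1^2 · π + 4^2 · π = (1 + 16)π.
Divide by 2π: (1 + 16)/2 = 17/2.
By Parseval, this equals Σ |c_n|^2.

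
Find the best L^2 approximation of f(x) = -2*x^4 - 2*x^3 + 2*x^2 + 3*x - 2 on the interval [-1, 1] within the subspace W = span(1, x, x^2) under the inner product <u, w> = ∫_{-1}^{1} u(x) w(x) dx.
g(x) = 2*x^2/7 + 9*x/5 - 64/35

The best approximation g ∈ W is the orthogonal projection of f onto W. Writing g = a_0 + a_1 x + a_2 x^2, the coefficients solve the normal equations G · a = b where
  G_{ij} = <φ_i, φ_j> and b_i = <f, φ_i>, with φ_0 = 1, φ_1 = x, φ_2 = x^2.
G =
  [2, 0, 2/3]
  [0, 2/3, 0]
  [2/3, 0, 2/5],
b = (-52/15, 6/5, -116/105).
Solving gives a_0 = -64/35, a_1 = 9/5, a_2 = 2/7, so
  g(x) = 2*x^2/7 + 9*x/5 - 64/35.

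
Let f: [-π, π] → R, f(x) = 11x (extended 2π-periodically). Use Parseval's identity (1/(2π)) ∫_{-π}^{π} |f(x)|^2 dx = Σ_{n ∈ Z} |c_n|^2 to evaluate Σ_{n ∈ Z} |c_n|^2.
Σ |c_n|^2 = 121π^2/3

Expand and integrate term by term over [-π, π]:
  ∫ (11x)^2 dx = 121·(2π^3/3); ∫ 2·11·(0)·x dx = 0 (odd integrand); ∫ 0^2 dx = 0·2π.
So (1/(2π)) ∫_{-π}^{π} (11x)^2 dx = 121π^2/3 + 0 = 121π^2/3.
Parseval ⇒ Σ |c_n|^2 = 121π^2/3.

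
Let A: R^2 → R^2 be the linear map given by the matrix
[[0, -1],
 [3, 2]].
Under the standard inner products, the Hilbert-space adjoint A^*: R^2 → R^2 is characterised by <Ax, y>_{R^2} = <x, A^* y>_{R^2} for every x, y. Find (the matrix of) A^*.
A^* = A^T =
[[0, 3],
 [-1, 2]]

For real matrices with standard dot products, the defining identity <Ax, y> = <x, A^* y> gives (Ax)^T y = x^T (A^*) y, i.e. x^T A^T y = x^T (A^*) y. Since this holds for all x, y, we must have A^* = A^T. Therefore
A^* =
[[0, 3],
 [-1, 2]].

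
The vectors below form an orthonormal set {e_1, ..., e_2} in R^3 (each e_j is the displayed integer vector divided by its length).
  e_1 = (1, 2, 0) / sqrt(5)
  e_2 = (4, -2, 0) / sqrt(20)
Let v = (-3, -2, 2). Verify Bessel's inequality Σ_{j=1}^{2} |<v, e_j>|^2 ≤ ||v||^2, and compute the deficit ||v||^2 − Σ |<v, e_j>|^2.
Σ |<v, e_j>|^2 = 13; ||v||^2 = 17; deficit = 4

Write each e_j = u_j / sqrt(<u_j, u_j>) where u_j is the displayed integer vector. Then <v, e_j> = <v, u_j> / sqrt(<u_j, u_j>), so |<v, e_j>|^2 = <v, u_j>^2 / <u_j, u_j>.
Coefficients: <v, e_1> = -7/sqrt(5), <v, e_2> = -8/sqrt(20).
Square and sum: Σ |<v, e_j>|^2 = 13.
Compute ||v||^2 = v·v = 17.
Deficit = 17 − 13 = 4 ≥ 0, confirming Bessel's inequality. (The deficit equals ||v − Σ <v,e_j> e_j||^2, the squared distance from v to span{e_j}.)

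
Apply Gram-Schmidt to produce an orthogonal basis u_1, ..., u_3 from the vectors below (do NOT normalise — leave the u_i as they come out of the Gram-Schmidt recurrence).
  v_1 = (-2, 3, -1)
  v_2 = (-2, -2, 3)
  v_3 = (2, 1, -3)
Orthogonal basis:
  u_1 = (-2, 3, -1)
  u_2 = (-19/7, -13/14, 37/14)
  u_3 = (-56/213, -64/213, -80/213)

Apply the Gram-Schmidt recurrence
  u_1 = v_1
  u_i = v_i − Σ_{j<i} ((v_i · u_j) / (u_j · u_j)) · u_j.

Step by step this gives:
  u_1 = (-2, 3, -1)
  u_2 = (-19/7, -13/14, 37/14)
  u_3 = (-56/213, -64/213, -80/213)

Orthogonality check:
  u_2 · u_1 = 0 (should be 0)
  u_3 · u_1 = 0 (should be 0)
  u_3 · u_2 = 0 (should be 0)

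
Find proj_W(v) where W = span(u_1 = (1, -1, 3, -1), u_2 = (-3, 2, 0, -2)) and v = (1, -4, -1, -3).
proj_W(v) = (41/39, -32/39, 14/13, 4/39)

Set up U = [u_1 | ... | u_2] ∈ R^(4×2). The projector onto W = col(U) is P = U (U^T U)^(-1) U^T.
Compute U^T U =
  [12, -3]
  [-3, 17],
and U^T v = (5, -5).
Solve U^T U · c = U^T v for the coefficients: c = (14/39, -3/13). The projection is proj_W(v) = U c.
Check: (v - proj_W(v)) · u_1 = 0  (should be 0).
Check: (v - proj_W(v)) · u_2 = 0  (should be 0).
Result: proj_W(v) = (41/39, -32/39, 14/13, 4/39).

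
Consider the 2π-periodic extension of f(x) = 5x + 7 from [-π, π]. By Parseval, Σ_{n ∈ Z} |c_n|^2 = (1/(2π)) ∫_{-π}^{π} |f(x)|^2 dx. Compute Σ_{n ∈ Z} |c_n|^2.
Σ |c_n|^2 = 25π^2/3 + 49

Expand and integrate term by term over [-π, π]:
  ∫ (5x)^2 dx = 25·(2π^3/3); ∫ 2·5·(7)·x dx = 0 (odd integrand); ∫ 7^2 dx = 49·2π.
So (1/(2π)) ∫_{-π}^{π} (5x + 7)^2 dx = 25π^2/3 + 49 = 25π^2/3 + 49.
Parseval ⇒ Σ |c_n|^2 = 25π^2/3 + 49.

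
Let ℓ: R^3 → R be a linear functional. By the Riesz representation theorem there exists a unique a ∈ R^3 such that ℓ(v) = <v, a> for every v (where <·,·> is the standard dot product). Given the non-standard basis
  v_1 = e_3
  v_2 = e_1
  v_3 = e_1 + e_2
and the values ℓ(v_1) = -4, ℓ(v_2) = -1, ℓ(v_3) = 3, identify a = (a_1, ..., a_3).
a = (-1, 4, -4)

Write a = (a_1, ..., a_3) in the standard basis. For each basis vector v_i, ℓ(v_i) = <v_i, a> is a linear equation in the a_j's. Collect the n equations into a matrix system V a = ℓ, where row i of V is v_i (expressed in the standard basis). Since V is invertible (lower-triangular with 1s on the diagonal, up to permutation), solve by back-substitution:
  V =
[[0, 0, 1],
 [1, 0, 0],
 [1, 1, 0]]
  V a = (-4, -1, 3)
Solving gives a = (-1, 4, -4).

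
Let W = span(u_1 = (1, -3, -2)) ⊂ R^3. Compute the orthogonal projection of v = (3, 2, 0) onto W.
proj_W(v) = (-3/14, 9/14, 3/7)

Set up U = [u_1 | ... | u_1] ∈ R^(3×1). The projector onto W = col(U) is P = U (U^T U)^(-1) U^T.
Compute U^T U =
  [14],
and U^T v = (-3).
Solve U^T U · c = U^T v for the coefficients: c = (-3/14). The projection is proj_W(v) = U c.
Check: (v - proj_W(v)) · u_1 = 0  (should be 0).
Result: proj_W(v) = (-3/14, 9/14, 3/7).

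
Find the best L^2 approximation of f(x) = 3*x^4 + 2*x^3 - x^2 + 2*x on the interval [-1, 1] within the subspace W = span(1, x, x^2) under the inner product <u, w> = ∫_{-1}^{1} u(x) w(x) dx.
g(x) = 11*x^2/7 + 16*x/5 - 9/35

The best approximation g ∈ W is the orthogonal projection of f onto W. Writing g = a_0 + a_1 x + a_2 x^2, the coefficients solve the normal equations G · a = b where
  G_{ij} = <φ_i, φ_j> and b_i = <f, φ_i>, with φ_0 = 1, φ_1 = x, φ_2 = x^2.
G =
  [2, 0, 2/3]
  [0, 2/3, 0]
  [2/3, 0, 2/5],
b = (8/15, 32/15, 16/35).
Solving gives a_0 = -9/35, a_1 = 16/5, a_2 = 11/7, so
  g(x) = 11*x^2/7 + 16*x/5 - 9/35.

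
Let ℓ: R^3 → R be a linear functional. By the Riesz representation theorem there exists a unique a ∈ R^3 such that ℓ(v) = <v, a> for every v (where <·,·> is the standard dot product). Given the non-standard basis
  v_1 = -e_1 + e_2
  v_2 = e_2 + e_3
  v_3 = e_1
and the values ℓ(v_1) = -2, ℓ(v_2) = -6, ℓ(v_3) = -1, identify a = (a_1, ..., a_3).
a = (-1, -3, -3)

Write a = (a_1, ..., a_3) in the standard basis. For each basis vector v_i, ℓ(v_i) = <v_i, a> is a linear equation in the a_j's. Collect the n equations into a matrix system V a = ℓ, where row i of V is v_i (expressed in the standard basis). Since V is invertible (lower-triangular with 1s on the diagonal, up to permutation), solve by back-substitution:
  V =
[[-1, 1, 0],
 [0, 1, 1],
 [1, 0, 0]]
  V a = (-2, -6, -1)
Solving gives a = (-1, -3, -3).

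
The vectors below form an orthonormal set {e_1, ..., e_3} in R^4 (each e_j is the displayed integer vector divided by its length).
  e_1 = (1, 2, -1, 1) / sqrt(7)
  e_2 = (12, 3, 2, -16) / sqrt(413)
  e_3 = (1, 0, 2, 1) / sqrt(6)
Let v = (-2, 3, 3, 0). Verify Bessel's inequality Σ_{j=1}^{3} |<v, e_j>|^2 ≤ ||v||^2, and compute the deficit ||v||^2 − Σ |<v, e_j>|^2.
Σ |<v, e_j>|^2 = 532/177; ||v||^2 = 22; deficit = 3362/177

Write each e_j = u_j / sqrt(<u_j, u_j>) where u_j is the displayed integer vector. Then <v, e_j> = <v, u_j> / sqrt(<u_j, u_j>), so |<v, e_j>|^2 = <v, u_j>^2 / <u_j, u_j>.
Coefficients: <v, e_1> = 1/sqrt(7), <v, e_2> = -9/sqrt(413), <v, e_3> = 4/sqrt(6).
Square and sum: Σ |<v, e_j>|^2 = 532/177.
Compute ||v||^2 = v·v = 22.
Deficit = 22 − 532/177 = 3362/177 ≥ 0, confirming Bessel's inequality. (The deficit equals ||v − Σ <v,e_j> e_j||^2, the squared distance from v to span{e_j}.)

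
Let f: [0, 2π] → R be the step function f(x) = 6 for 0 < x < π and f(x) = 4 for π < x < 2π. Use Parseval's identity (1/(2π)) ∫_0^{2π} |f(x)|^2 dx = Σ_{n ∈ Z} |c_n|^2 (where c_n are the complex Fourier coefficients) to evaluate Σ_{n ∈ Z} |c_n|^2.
Σ |c_n|^2 = 26

Parseval equates the L^2 energy of f (normalised by 1/(2π)) with the ℓ^2 sum of its Fourier coefficients: (1/(2π)) ∫_0^{2π} |f|^2 = Σ |c_n|^2.
Compute the left side: (1/(2π)) [∫_0^π 6^2 dx + ∫_π^{2π} 4^2 dx] = (1/(2π)) · (36π + 16π) = (36 + 16)/2 = 26.
So Σ_{n ∈ Z} |c_n|^2 = 26.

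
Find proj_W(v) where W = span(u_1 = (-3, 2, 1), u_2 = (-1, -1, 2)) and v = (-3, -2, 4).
proj_W(v) = (-8/3, -5/3, 13/3)

Set up U = [u_1 | ... | u_2] ∈ R^(3×2). The projector onto W = col(U) is P = U (U^T U)^(-1) U^T.
Compute U^T U =
  [14, 3]
  [3, 6],
and U^T v = (9, 13).
Solve U^T U · c = U^T v for the coefficients: c = (1/5, 31/15). The projection is proj_W(v) = U c.
Check: (v - proj_W(v)) · u_1 = 0  (should be 0).
Check: (v - proj_W(v)) · u_2 = 0  (should be 0).
Result: proj_W(v) = (-8/3, -5/3, 13/3).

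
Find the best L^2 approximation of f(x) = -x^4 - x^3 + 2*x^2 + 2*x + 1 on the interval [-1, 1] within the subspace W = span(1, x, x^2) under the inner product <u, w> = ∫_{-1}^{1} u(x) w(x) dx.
g(x) = 8*x^2/7 + 7*x/5 + 38/35

The best approximation g ∈ W is the orthogonal projection of f onto W. Writing g = a_0 + a_1 x + a_2 x^2, the coefficients solve the normal equations G · a = b where
  G_{ij} = <φ_i, φ_j> and b_i = <f, φ_i>, with φ_0 = 1, φ_1 = x, φ_2 = x^2.
G =
  [2, 0, 2/3]
  [0, 2/3, 0]
  [2/3, 0, 2/5],
b = (44/15, 14/15, 124/105).
Solving gives a_0 = 38/35, a_1 = 7/5, a_2 = 8/7, so
  g(x) = 8*x^2/7 + 7*x/5 + 38/35.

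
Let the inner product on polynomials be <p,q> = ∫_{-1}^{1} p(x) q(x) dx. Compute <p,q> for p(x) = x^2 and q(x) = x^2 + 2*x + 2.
<p,q> = 26/15

Expand the product: p(x)·q(x) = x^4 + 2*x^3 + 2*x^2.
∫_{-1}^{1} of each monomial x^k gives [2/(k+1) if k even, 0 if k odd]. Integrating term-by-term (or equivalently evaluating the antiderivative F(x) = x^5/5 + x^4/2 + 2*x^3/3 at the endpoints):
  F(1) − F(−1) = 41/30 − (-11/30) = 26/15.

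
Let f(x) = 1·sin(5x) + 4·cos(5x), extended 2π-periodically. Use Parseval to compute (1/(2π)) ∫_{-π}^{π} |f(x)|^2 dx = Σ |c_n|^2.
Σ |c_n|^2 = 17/2

Expand |f|^2 and use orthogonality of {sin(nx), cos(mx)} on [-π, π]:
  ∫_{-π}^{π} sin(nx)^2 dx = π, ∫ cos(mx)^2 dx = π, and cross terms integrate to 0.
So ∫_{-π}^{π} f(x)^2 dx = 1^2 · π + 4^2 · π = (1 + 16)π.
Divide by 2π: (1 + 16)/2 = 17/2.
By Parseval, this equals Σ |c_n|^2.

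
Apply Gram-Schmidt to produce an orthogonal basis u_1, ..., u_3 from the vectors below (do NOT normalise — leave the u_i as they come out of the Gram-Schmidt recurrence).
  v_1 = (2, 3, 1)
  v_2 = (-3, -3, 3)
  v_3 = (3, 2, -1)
Orthogonal basis:
  u_1 = (2, 3, 1)
  u_2 = (-9/7, -3/7, 27/7)
  u_3 = (10/13, -15/26, 5/26)

Apply the Gram-Schmidt recurrence
  u_1 = v_1
  u_i = v_i − Σ_{j<i} ((v_i · u_j) / (u_j · u_j)) · u_j.

Step by step this gives:
  u_1 = (2, 3, 1)
  u_2 = (-9/7, -3/7, 27/7)
  u_3 = (10/13, -15/26, 5/26)

Orthogonality check:
  u_2 · u_1 = 0 (should be 0)
  u_3 · u_1 = 0 (should be 0)
  u_3 · u_2 = 0 (should be 0)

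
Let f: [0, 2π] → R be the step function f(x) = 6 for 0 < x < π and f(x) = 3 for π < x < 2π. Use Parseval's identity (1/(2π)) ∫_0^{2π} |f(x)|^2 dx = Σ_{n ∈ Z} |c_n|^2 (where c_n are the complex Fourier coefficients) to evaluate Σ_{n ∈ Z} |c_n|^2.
Σ |c_n|^2 = 45/2

Parseval equates the L^2 energy of f (normalised by 1/(2π)) with the ℓ^2 sum of its Fourier coefficients: (1/(2π)) ∫_0^{2π} |f|^2 = Σ |c_n|^2.
Compute the left side: (1/(2π)) [∫_0^π 6^2 dx + ∫_π^{2π} 3^2 dx] = (1/(2π)) · (36π + 9π) = (36 + 9)/2 = 45/2.
So Σ_{n ∈ Z} |c_n|^2 = 45/2.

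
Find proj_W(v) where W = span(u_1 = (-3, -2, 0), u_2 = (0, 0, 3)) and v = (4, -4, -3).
proj_W(v) = (12/13, 8/13, -3)

Set up U = [u_1 | ... | u_2] ∈ R^(3×2). The projector onto W = col(U) is P = U (U^T U)^(-1) U^T.
Compute U^T U =
  [13, 0]
  [0, 9],
and U^T v = (-4, -9).
Solve U^T U · c = U^T v for the coefficients: c = (-4/13, -1). The projection is proj_W(v) = U c.
Check: (v - proj_W(v)) · u_1 = 0  (should be 0).
Check: (v - proj_W(v)) · u_2 = 0  (should be 0).
Result: proj_W(v) = (12/13, 8/13, -3).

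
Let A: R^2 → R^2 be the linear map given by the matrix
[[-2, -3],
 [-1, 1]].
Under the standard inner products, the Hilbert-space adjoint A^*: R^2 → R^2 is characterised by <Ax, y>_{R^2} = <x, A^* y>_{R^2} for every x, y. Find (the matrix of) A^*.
A^* = A^T =
[[-2, -1],
 [-3, 1]]

For real matrices with standard dot products, the defining identity <Ax, y> = <x, A^* y> gives (Ax)^T y = x^T (A^*) y, i.e. x^T A^T y = x^T (A^*) y. Since this holds for all x, y, we must have A^* = A^T. Therefore
A^* =
[[-2, -1],
 [-3, 1]].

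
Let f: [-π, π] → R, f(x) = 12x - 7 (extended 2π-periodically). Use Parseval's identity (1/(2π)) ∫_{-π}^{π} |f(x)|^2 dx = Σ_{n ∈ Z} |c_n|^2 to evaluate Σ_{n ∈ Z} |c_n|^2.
Σ |c_n|^2 = 48π^2 + 49

Expand and integrate term by term over [-π, π]:
  ∫ (12x)^2 dx = 144·(2π^3/3); ∫ 2·12·(-7)·x dx = 0 (odd integrand); ∫ (-7)^2 dx = 49·2π.
So (1/(2π)) ∫_{-π}^{π} (12x - 7)^2 dx = 144π^2/3 + 49 = 48π^2 + 49.
Parseval ⇒ Σ |c_n|^2 = 48π^2 + 49.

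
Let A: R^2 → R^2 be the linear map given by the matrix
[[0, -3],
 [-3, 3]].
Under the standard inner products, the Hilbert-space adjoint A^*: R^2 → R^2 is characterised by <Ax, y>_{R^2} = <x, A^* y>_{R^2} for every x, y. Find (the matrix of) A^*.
A^* = A^T =
[[0, -3],
 [-3, 3]]

For real matrices with standard dot products, the defining identity <Ax, y> = <x, A^* y> gives (Ax)^T y = x^T (A^*) y, i.e. x^T A^T y = x^T (A^*) y. Since this holds for all x, y, we must have A^* = A^T. Therefore
A^* =
[[0, -3],
 [-3, 3]].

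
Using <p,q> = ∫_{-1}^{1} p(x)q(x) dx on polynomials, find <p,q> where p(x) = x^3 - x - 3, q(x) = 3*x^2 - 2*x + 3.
<p,q> = -352/15

Expand the product: p(x)·q(x) = 3*x^5 - 2*x^4 - 7*x^2 + 3*x - 9.
∫_{-1}^{1} of each monomial x^k gives [2/(k+1) if k even, 0 if k odd]. Integrating term-by-term (or equivalently evaluating the antiderivative F(x) = x^6/2 - 2*x^5/5 - 7*x^3/3 + 3*x^2/2 - 9*x at the endpoints):
  F(1) − F(−1) = -146/15 − (206/15) = -352/15.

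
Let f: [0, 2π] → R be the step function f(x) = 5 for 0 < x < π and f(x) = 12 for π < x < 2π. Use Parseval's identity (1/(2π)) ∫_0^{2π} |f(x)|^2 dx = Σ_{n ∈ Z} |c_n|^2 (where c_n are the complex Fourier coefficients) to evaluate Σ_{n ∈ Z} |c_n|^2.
Σ |c_n|^2 = 169/2

Parseval equates the L^2 energy of f (normalised by 1/(2π)) with the ℓ^2 sum of its Fourier coefficients: (1/(2π)) ∫_0^{2π} |f|^2 = Σ |c_n|^2.
Compute the left side: (1/(2π)) [∫_0^π 5^2 dx + ∫_π^{2π} 12^2 dx] = (1/(2π)) · (25π + 144π) = (25 + 144)/2 = 169/2.
So Σ_{n ∈ Z} |c_n|^2 = 169/2.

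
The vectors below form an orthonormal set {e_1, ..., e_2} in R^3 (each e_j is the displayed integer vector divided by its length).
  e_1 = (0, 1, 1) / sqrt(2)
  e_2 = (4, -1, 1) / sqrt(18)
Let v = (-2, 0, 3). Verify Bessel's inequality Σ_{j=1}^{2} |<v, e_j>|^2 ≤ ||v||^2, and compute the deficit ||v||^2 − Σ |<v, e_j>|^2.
Σ |<v, e_j>|^2 = 53/9; ||v||^2 = 13; deficit = 64/9

Write each e_j = u_j / sqrt(<u_j, u_j>) where u_j is the displayed integer vector. Then <v, e_j> = <v, u_j> / sqrt(<u_j, u_j>), so |<v, e_j>|^2 = <v, u_j>^2 / <u_j, u_j>.
Coefficients: <v, e_1> = 3/sqrt(2), <v, e_2> = -5/sqrt(18).
Square and sum: Σ |<v, e_j>|^2 = 53/9.
Compute ||v||^2 = v·v = 13.
Deficit = 13 − 53/9 = 64/9 ≥ 0, confirming Bessel's inequality. (The deficit equals ||v − Σ <v,e_j> e_j||^2, the squared distance from v to span{e_j}.)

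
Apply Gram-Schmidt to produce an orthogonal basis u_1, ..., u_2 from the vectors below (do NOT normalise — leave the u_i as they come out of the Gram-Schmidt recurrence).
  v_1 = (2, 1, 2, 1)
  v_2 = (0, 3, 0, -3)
Orthogonal basis:
  u_1 = (2, 1, 2, 1)
  u_2 = (0, 3, 0, -3)

Apply the Gram-Schmidt recurrence
  u_1 = v_1
  u_i = v_i − Σ_{j<i} ((v_i · u_j) / (u_j · u_j)) · u_j.

Step by step this gives:
  u_1 = (2, 1, 2, 1)
  u_2 = (0, 3, 0, -3)

Orthogonality check:
  u_2 · u_1 = 0 (should be 0)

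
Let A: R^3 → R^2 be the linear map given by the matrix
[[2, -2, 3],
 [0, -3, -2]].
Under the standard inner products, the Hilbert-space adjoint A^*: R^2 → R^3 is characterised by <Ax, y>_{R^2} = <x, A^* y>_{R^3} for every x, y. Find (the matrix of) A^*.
A^* = A^T =
[[2, 0],
 [-2, -3],
 [3, -2]]

For real matrices with standard dot products, the defining identity <Ax, y> = <x, A^* y> gives (Ax)^T y = x^T (A^*) y, i.e. x^T A^T y = x^T (A^*) y. Since this holds for all x, y, we must have A^* = A^T. Therefore
A^* =
[[2, 0],
 [-2, -3],
 [3, -2]].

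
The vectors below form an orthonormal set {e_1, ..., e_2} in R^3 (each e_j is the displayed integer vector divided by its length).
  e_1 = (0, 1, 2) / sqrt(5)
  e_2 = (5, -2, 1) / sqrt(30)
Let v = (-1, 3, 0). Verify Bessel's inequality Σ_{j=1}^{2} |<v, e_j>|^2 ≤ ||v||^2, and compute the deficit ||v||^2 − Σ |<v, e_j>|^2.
Σ |<v, e_j>|^2 = 35/6; ||v||^2 = 10; deficit = 25/6

Write each e_j = u_j / sqrt(<u_j, u_j>) where u_j is the displayed integer vector. Then <v, e_j> = <v, u_j> / sqrt(<u_j, u_j>), so |<v, e_j>|^2 = <v, u_j>^2 / <u_j, u_j>.
Coefficients: <v, e_1> = 3/sqrt(5), <v, e_2> = -11/sqrt(30).
Square and sum: Σ |<v, e_j>|^2 = 35/6.
Compute ||v||^2 = v·v = 10.
Deficit = 10 − 35/6 = 25/6 ≥ 0, confirming Bessel's inequality. (The deficit equals ||v − Σ <v,e_j> e_j||^2, the squared distance from v to span{e_j}.)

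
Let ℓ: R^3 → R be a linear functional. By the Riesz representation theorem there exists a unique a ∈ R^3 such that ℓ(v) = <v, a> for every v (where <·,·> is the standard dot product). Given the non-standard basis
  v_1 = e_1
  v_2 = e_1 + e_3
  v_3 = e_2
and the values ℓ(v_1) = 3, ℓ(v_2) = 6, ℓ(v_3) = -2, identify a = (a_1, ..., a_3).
a = (3, -2, 3)

Write a = (a_1, ..., a_3) in the standard basis. For each basis vector v_i, ℓ(v_i) = <v_i, a> is a linear equation in the a_j's. Collect the n equations into a matrix system V a = ℓ, where row i of V is v_i (expressed in the standard basis). Since V is invertible (lower-triangular with 1s on the diagonal, up to permutation), solve by back-substitution:
  V =
[[1, 0, 0],
 [1, 0, 1],
 [0, 1, 0]]
  V a = (3, 6, -2)
Solving gives a = (3, -2, 3).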